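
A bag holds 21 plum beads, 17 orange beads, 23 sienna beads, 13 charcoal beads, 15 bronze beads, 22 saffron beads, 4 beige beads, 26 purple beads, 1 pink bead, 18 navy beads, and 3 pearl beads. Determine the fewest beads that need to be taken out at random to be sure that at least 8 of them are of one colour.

Pigeonhole: put each drawn bead into a box by colour. The largest draw with every box below 8 takes min(count, 7) from each colour; colours with fewer than 7 contribute all they have.
Σ min(cᵢ, 7) = 7 + 7 + 7 + 7 + 7 + 7 + 4 + 7 + 1 + 7 + 3 = 64.
Draw number 64 + 1 = 65 must push one box to 8.

65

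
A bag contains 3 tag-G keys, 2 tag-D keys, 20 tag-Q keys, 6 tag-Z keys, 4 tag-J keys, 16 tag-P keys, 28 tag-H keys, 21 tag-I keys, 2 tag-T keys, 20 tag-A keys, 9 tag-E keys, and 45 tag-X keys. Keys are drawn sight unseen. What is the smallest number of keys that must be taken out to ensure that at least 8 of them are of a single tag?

67

By pigeonhole, the 12 tags are the holes; the keys drawn are the pigeons.
To avoid 8 of any one tag, the worst case takes at most 7 of each tag, or every key of a tag that has fewer than 7.
That gives 3 + 2 + 7 + 6 + 4 + 7 + 7 + 7 + 2 + 7 + 7 + 7 = 66 keys with no tag reaching 8.
The next key forces some tag to 8, so 66 + 1 = 67.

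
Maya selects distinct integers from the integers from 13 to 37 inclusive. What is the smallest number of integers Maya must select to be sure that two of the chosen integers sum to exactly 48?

15

Two chosen integers sum to 48 exactly when both halves of some pair {x, 48−x} with 13 ≤ x ≤ 48−x ≤ 35 are chosen — 11 such pairs.
The remaining 3 elements (those with no distinct partner in range) can never complete a 48-sum, so the worst case takes all of them and one from each pair: 3 + 11 = 14.
The 15th integer has to be the second member of some pair, so 14 + 1 = 15.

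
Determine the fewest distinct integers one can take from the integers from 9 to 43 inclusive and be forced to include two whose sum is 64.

25

Group the elements by complementary pair {x, 64−x}: {21,43}, {22,42}, {23,41}, …, giving 11 two-element pairs, the single value 32 (it cannot pair with itself since the integers are distinct), and 12 integers whose partner 64−x falls outside [9,43].
Pigeonhole: treating each of those 24 groups as a pigeonhole, one can pick one integer per group — 24 integers — with no two summing to 64.
The 25th integer lands in an occupied pair, forcing a sum of 64.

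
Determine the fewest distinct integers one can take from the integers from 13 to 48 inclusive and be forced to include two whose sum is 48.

Two chosen integers sum to 48 exactly when both halves of some pair {x, 48−x} with 13 ≤ x ≤ 48−x ≤ 35 are chosen — 11 such pairs.
The remaining 14 elements (those with no distinct partner in range) can never complete a 48-sum, so the worst case takes all of them and one from each pair: 14 + 11 = 25.
The 26th integer has to be the second member of some pair, so 25 + 1 = 26.

26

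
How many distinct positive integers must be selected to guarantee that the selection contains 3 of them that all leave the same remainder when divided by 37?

75

Pigeonhole: the 37 residue classes mod 37 are the pigeonholes.
With 74 integers one could put 2 in each residue class and have no class reach 3.
The 75th integer pushes some class to 3, so 37·2 + 1 = 75.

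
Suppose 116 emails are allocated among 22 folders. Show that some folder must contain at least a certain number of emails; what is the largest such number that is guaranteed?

The 22 folders are the holes and the 116 emails are the pigeons.
If every folder held at most 5 emails, the total would be at most 22 × 5 = 110, which is less than 116.
So some folder holds at least ⌈116/22⌉ = 6 emails.

6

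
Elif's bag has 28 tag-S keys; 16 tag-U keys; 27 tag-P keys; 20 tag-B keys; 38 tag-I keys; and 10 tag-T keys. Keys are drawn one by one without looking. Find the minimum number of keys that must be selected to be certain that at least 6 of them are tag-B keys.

In the worst case for collecting tag-B keys, every non-tag-B key comes out first.
There are 28 + 16 + 27 + 38 + 10 = 119 non-tag-B keys altogether.
After those, each further key must be tag-B, so 119 + 6 = 125 draws guarantee 6 tag-B keys.

125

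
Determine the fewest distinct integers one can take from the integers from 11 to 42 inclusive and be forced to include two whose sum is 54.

18

A set avoiding the sum 54 can contain at most one of each pair {x, 54−x}, plus the 2 elements whose complement lies outside the range or equal to its own complement.
The integers 11, …, 27 (17 of them) are such a set: any two sum to at least 11+12 = 23 and at most 26+27 = 53 < 54.
Any 18th integer completes one of the 15 pairs, so 18 choices force a sum of 54.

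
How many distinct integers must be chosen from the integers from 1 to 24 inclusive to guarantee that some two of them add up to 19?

A set avoiding the sum 19 can contain at most one of each pair {x, 19−x}, plus the 6 elements whose complement lies outside the range.
The integers 10, …, 24 (15 of them) are such a set: any two sum to at least 10+11 = 21 > 19.
Any 16th integer completes one of the 9 pairs, so 16 choices force a sum of 19.

16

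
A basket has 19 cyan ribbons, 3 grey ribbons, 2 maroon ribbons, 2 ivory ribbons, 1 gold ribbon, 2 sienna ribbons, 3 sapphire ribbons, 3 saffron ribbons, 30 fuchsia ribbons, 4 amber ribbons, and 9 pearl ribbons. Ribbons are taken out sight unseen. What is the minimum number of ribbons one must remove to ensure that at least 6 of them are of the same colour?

The 11 colours are the holes; the ribbons drawn are the pigeons.
To avoid 6 of any one colour, the worst case takes at most 5 of each colour, or every ribbon of a colour that has fewer than 5.
That gives 5 + 3 + 2 + 2 + 1 + 2 + 3 + 3 + 5 + 4 + 5 = 35 ribbons with no colour reaching 6.
The next ribbon forces some colour to 6, so 35 + 1 = 36.

36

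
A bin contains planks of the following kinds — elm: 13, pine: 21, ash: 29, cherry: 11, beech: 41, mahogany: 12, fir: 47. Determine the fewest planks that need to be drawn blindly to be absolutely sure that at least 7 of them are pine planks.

In the worst case for collecting pine planks, every non-pine plank comes out first.
There are 13 + 29 + 11 + 41 + 12 + 47 = 153 non-pine planks altogether.
After those, each further plank must be pine, so 153 + 7 = 160 draws guarantee 7 pine planks.

160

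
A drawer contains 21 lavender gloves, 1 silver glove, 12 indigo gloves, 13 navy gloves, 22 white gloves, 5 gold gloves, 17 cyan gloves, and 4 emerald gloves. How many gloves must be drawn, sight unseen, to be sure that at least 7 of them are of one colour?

41

Pigeonhole: the 8 colours are the holes; the gloves drawn are the pigeons.
To avoid 7 of any one colour, the worst case takes at most 6 of each colour, or every glove of a colour that has fewer than 6.
That gives 6 + 1 + 6 + 6 + 6 + 5 + 6 + 4 = 40 gloves with no colour reaching 7.
The next glove forces some colour to 7, so 40 + 1 = 41.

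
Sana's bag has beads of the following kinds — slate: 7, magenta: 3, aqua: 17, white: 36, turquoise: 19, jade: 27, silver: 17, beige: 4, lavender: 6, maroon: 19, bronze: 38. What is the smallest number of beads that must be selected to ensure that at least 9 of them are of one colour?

An adversary could hand out at most 8 beads per colour (4 colours run out sooner): 7 + 3 + 8 + 8 + 8 + 8 + 8 + 4 + 6 + 8 + 8 = 76 beads and still no colour has 9.
By pigeonhole, one more bead lands in a colour already at 8, so 77 draws are enough and 76 are not.

77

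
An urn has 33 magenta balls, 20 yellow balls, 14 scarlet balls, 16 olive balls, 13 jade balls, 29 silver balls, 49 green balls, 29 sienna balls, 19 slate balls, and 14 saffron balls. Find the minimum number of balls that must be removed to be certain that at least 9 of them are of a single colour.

An adversary could hand out at most 8 balls per colour: 8 + 8 + 8 + 8 + 8 + 8 + 8 + 8 + 8 + 8 = 80 balls and still no colour has 9.
Pigeonhole: one more ball lands in a colour already at 8, so 81 draws are enough and 80 are not.

81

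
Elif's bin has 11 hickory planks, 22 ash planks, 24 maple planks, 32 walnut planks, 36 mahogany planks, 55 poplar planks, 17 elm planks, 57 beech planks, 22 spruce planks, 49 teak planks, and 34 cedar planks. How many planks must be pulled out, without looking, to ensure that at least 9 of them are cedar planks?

In the worst case for collecting cedar planks, every non-cedar plank comes out first.
There are 11 + 22 + 24 + 32 + 36 + 55 + 17 + 57 + 22 + 49 = 325 non-cedar planks altogether.
After those, each further plank must be cedar, so 325 + 9 = 334 draws guarantee 9 cedar planks.

334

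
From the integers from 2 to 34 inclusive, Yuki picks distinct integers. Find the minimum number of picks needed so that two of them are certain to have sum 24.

Group the elements by complementary pair {x, 24−x}: {2,22}, {3,21}, {4,20}, …, giving 10 two-element pairs, the single value 12 (it cannot pair with itself since the integers are distinct), and 12 integers whose partner 24−x falls outside [2,34].
Pigeonhole: treating each of those 23 groups as a pigeonhole, one can pick one integer per group — 23 integers — with no two summing to 24.
The 24th integer lands in an occupied pair, forcing a sum of 24.

24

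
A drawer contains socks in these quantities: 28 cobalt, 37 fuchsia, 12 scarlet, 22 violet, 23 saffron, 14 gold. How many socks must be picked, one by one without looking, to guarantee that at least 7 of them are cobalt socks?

115

In the worst case for collecting cobalt socks, every non-cobalt sock comes out first.
There are 37 + 12 + 22 + 23 + 14 = 108 non-cobalt socks altogether.
After those, each further sock must be cobalt, so 108 + 7 = 115 draws guarantee 7 cobalt socks.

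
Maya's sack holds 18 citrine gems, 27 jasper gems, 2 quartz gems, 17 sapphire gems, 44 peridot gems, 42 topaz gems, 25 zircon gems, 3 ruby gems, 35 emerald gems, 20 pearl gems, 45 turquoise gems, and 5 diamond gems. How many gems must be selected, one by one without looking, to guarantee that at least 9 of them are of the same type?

83

Pigeonhole: the 12 types are the holes; the gems drawn are the pigeons.
To avoid 9 of any one type, the worst case takes at most 8 of each type, or every gem of a type that has fewer than 8.
That gives 8 + 8 + 2 + 8 + 8 + 8 + 8 + 3 + 8 + 8 + 8 + 5 = 82 gems with no type reaching 9.
The next gem forces some type to 9, so 82 + 1 = 83.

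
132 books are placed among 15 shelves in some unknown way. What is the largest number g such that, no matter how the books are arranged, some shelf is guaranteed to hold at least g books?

9

The 15 shelves are the holes and the 132 books are the pigeons.
If every shelf held at most 8 books, the total would be at most 15 × 8 = 120, which is less than 132.
So some shelf holds at least ⌈132/15⌉ = 9 books.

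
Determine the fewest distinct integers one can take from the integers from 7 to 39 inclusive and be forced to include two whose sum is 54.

Group the elements by complementary pair {x, 54−x}: {15,39}, {16,38}, {17,37}, …, giving 12 two-element pairs, the single value 27 (it cannot pair with itself since the integers are distinct), and 8 integers whose partner 54−x falls outside [7,39].
Treating each of those 21 groups as a pigeonhole, one can pick one integer per group — 21 integers — with no two summing to 54.
The 22nd integer lands in an occupied pair, forcing a sum of 54.

22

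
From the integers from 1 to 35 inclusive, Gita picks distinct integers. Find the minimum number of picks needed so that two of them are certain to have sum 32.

Two chosen integers sum to 32 exactly when both halves of some pair {x, 32−x} with 1 ≤ x ≤ 32−x ≤ 31 are chosen — 15 such pairs.
The remaining 5 elements (those with no distinct partner in range) can never complete a 32-sum, so the worst case takes all of them and one from each pair: 5 + 15 = 20.
The 21st integer has to be the second member of some pair, so 20 + 1 = 21.

21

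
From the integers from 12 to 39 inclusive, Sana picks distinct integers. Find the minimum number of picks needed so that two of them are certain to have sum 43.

Group the elements by complementary pair {x, 43−x}: {12,31}, {13,30}, {14,29}, …, giving 10 two-element pairs and 8 integers whose partner 43−x falls outside [12,39].
By the pigeonhole principle, treating each of those 18 groups as a pigeonhole, one can pick one integer per group — 18 integers — with no two summing to 43.
The 19th integer lands in an occupied pair, forcing a sum of 43.

19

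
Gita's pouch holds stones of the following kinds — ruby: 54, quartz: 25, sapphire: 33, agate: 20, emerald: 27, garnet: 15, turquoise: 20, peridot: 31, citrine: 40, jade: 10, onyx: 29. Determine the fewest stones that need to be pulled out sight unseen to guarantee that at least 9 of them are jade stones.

303

In the worst case for collecting jade stones, every non-jade stone comes out first.
There are 54 + 25 + 33 + 20 + 27 + 15 + 20 + 31 + 40 + 29 = 294 non-jade stones altogether.
After those, each further stone must be jade, so 294 + 9 = 303 draws guarantee 9 jade stones.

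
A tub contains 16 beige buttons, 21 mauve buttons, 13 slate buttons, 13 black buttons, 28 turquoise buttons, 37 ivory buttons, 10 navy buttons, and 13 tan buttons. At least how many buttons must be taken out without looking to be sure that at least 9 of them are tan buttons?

147

In the worst case for collecting tan buttons, every non-tan button comes out first.
There are 16 + 21 + 13 + 13 + 28 + 37 + 10 = 138 non-tan buttons altogether.
After those, each further button must be tan, so 138 + 9 = 147 draws guarantee 9 tan buttons.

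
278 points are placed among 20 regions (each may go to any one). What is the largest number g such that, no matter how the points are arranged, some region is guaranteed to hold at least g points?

Pigeonhole: the 20 regions are the holes and the 278 points are the pigeons.
If every region held at most 13 points, the total would be at most 20 × 13 = 260, which is less than 278.
So some region holds at least ⌈278/20⌉ = 14 points.

14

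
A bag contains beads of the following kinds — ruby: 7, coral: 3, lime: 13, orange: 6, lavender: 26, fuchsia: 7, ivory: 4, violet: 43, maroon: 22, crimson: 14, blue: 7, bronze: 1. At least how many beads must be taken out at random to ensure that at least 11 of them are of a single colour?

86

The 12 colours are the holes; the beads drawn are the pigeons.
To avoid 11 of any one colour, the worst case takes at most 10 of each colour, or every bead of a colour that has fewer than 10.
That gives 7 + 3 + 10 + 6 + 10 + 7 + 4 + 10 + 10 + 10 + 7 + 1 = 85 beads with no colour reaching 11.
The next bead forces some colour to 11, so 85 + 1 = 86.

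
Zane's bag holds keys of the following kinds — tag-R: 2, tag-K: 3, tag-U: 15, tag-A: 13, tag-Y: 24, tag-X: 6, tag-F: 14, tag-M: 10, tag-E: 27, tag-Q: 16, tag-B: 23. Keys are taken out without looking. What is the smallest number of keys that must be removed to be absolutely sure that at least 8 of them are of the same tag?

An adversary could hand out at most 7 keys per tag (tag-R, tag-K, tag-X run out sooner): 2 + 3 + 7 + 7 + 7 + 6 + 7 + 7 + 7 + 7 + 7 = 67 keys and still no tag has 8.
One more key lands in a tag already at 7, so 68 draws are enough and 67 are not.

68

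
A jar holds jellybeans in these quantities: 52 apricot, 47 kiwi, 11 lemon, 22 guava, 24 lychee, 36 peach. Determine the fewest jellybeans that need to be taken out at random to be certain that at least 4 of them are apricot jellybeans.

144

In the worst case for collecting apricot jellybeans, every non-apricot jellybean comes out first.
There are 47 + 11 + 22 + 24 + 36 = 140 non-apricot jellybeans altogether.
After those, each further jellybean must be apricot, so 140 + 4 = 144 draws guarantee 4 apricot jellybeans.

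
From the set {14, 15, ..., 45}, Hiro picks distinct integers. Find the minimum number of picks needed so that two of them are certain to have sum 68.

22

A set avoiding the sum 68 can contain at most one of each pair {x, 68−x}, plus the 10 elements whose complement lies outside the range or equal to its own complement.
The integers 14, …, 34 (21 of them) are such a set: any two sum to at least 14+15 = 29 and at most 33+34 = 67 < 68.
By the pigeonhole principle, any 22nd integer completes one of the 11 pairs, so 22 choices force a sum of 68.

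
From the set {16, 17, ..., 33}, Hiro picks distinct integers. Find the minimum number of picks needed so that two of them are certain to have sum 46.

12

Two chosen integers sum to 46 exactly when both halves of some pair {x, 46−x} with 16 ≤ x ≤ 46−x ≤ 30 are chosen — 7 such pairs.
The remaining 4 elements (those with no distinct partner in range) can never complete a 46-sum, so the worst case takes all of them and one from each pair: 4 + 7 = 11.
By the pigeonhole principle, the 12th integer has to be the second member of some pair, so 11 + 1 = 12.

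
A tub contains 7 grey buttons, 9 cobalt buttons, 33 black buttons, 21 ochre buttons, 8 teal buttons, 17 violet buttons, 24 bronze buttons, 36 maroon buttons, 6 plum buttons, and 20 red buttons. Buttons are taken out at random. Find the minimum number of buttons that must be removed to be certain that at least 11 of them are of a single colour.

An adversary could hand out at most 10 buttons per colour (4 colours run out sooner): 7 + 9 + 10 + 10 + 8 + 10 + 10 + 10 + 6 + 10 = 90 buttons and still no colour has 11.
By the pigeonhole principle, one more button lands in a colour already at 10, so 91 draws are enough and 90 are not.

91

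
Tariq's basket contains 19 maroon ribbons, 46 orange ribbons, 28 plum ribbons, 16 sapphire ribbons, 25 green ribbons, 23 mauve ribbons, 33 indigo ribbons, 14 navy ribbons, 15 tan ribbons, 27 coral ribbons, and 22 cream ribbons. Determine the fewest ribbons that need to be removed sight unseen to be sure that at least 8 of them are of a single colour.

78

Put each drawn ribbon into a box by colour. The largest draw with every box below 8 takes min(count, 7) from each colour.
Σ min(cᵢ, 7) = 7 + 7 + 7 + 7 + 7 + 7 + 7 + 7 + 7 + 7 + 7 = 77.
Draw number 77 + 1 = 78 must push one box to 8.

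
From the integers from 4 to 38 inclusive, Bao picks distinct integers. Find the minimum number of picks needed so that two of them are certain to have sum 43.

Two chosen integers sum to 43 exactly when both halves of some pair {x, 43−x} with 5 ≤ x ≤ 43−x ≤ 38 are chosen — 17 such pairs.
The remaining 1 element (those with no distinct partner in range) can never complete a 43-sum, so the worst case takes all of them and one from each pair: 1 + 17 = 18.
The 19th integer has to be the second member of some pair, so 18 + 1 = 19.

19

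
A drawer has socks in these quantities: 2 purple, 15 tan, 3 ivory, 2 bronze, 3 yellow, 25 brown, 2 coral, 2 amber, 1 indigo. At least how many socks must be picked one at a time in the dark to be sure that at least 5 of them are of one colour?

24

An adversary could hand out at most 4 socks per colour (7 colours run out sooner): 2 + 4 + 3 + 2 + 3 + 4 + 2 + 2 + 1 = 23 socks and still no colour has 5.
One more sock lands in a colour already at 4, so 24 draws are enough and 23 are not.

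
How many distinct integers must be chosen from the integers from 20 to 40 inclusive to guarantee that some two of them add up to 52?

16

Group the elements by complementary pair {x, 52−x}: {20,32}, {21,31}, {22,30}, …, giving 6 two-element pairs, the single value 26 (it cannot pair with itself since the integers are distinct), and 8 integers whose partner 52−x falls outside [20,40].
Treating each of those 15 groups as a pigeonhole, one can pick one integer per group — 15 integers — with no two summing to 52.
The 16th integer lands in an occupied pair, forcing a sum of 52.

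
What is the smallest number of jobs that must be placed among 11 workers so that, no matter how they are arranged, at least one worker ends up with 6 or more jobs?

With 55 jobs one could put exactly 5 in each of the 11 workers, and no worker would reach 6.
One more job must land in a worker that already has 5, giving it 6.
So 11 × 5 + 1 = 56 jobs are required.

56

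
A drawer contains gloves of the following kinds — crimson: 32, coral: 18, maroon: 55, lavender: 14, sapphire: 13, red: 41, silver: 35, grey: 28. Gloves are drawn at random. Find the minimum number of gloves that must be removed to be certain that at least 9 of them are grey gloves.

In the worst case for collecting grey gloves, every non-grey glove comes out first.
There are 32 + 18 + 55 + 14 + 13 + 41 + 35 = 208 non-grey gloves altogether.
After those, each further glove must be grey, so 208 + 9 = 217 draws guarantee 9 grey gloves.

217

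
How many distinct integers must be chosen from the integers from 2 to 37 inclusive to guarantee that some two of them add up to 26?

Two chosen integers sum to 26 exactly when both halves of some pair {x, 26−x} with 2 ≤ x ≤ 26−x ≤ 24 are chosen — 11 such pairs.
The remaining 14 elements (those with no distinct partner in range) can never complete a 26-sum, so the worst case takes all of them and one from each pair: 14 + 11 = 25.
The 26th integer has to be the second member of some pair, so 25 + 1 = 26.

26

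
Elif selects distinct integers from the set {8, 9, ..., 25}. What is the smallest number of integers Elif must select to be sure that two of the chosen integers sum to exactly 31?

A set avoiding the sum 31 can contain at most one of each pair {x, 31−x}, plus the 2 elements whose complement lies outside the range.
The integers 16, …, 25 (10 of them) are such a set: any two sum to at least 16+17 = 33 > 31.
Any 11th integer completes one of the 8 pairs, so 11 choices force a sum of 31.

11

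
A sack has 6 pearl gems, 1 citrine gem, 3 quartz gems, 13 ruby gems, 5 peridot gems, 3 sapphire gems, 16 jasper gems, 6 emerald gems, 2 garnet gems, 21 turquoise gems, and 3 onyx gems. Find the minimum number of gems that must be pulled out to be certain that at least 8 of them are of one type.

An adversary could hand out at most 7 gems per type (8 types run out sooner): 6 + 1 + 3 + 7 + 5 + 3 + 7 + 6 + 2 + 7 + 3 = 50 gems and still no type has 8.
By pigeonhole, one more gem lands in a type already at 7, so 51 draws are enough and 50 are not.

51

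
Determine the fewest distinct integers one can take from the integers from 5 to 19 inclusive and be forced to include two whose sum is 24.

9

Group the elements by complementary pair {x, 24−x}: {5,19}, {6,18}, {7,17}, …, giving 7 two-element pairs and the single value 12 (it cannot pair with itself since the integers are distinct).
Treating each of those 8 groups as a pigeonhole, one can pick one integer per group — 8 integers — with no two summing to 24.
The 9th integer lands in an occupied pair, forcing a sum of 24.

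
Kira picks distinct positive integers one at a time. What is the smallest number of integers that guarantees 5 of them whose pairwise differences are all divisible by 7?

Integers whose pairwise differences are multiples of 7 are exactly those sharing a remainder mod 7. By pigeonhole, the 7 residue classes mod 7 are the pigeonholes.
With 28 integers one could put 4 in each residue class and have no class reach 5.
The 29th integer pushes some class to 5, so 7·4 + 1 = 29.

29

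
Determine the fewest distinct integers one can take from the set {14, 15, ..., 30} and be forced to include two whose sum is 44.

10

Group the elements by complementary pair {x, 44−x}: {14,30}, {15,29}, {16,28}, …, giving 8 two-element pairs and the single value 22 (it cannot pair with itself since the integers are distinct).
By the pigeonhole principle, treating each of those 9 groups as a pigeonhole, one can pick one integer per group — 9 integers — with no two summing to 44.
The 10th integer lands in an occupied pair, forcing a sum of 44.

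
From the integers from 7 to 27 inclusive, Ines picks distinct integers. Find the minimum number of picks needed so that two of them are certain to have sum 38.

Two chosen integers sum to 38 exactly when both halves of some pair {x, 38−x} with 11 ≤ x ≤ 38−x ≤ 27 are chosen — 8 such pairs.
The remaining 5 elements (those with no distinct partner in range) can never complete a 38-sum, so the worst case takes all of them and one from each pair: 5 + 8 = 13.
By the pigeonhole principle, the 14th integer has to be the second member of some pair, so 13 + 1 = 14.

14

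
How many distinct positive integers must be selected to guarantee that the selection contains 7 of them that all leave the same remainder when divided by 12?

The 12 residue classes mod 12 are the pigeonholes.
With 72 integers one could put 6 in each residue class and have no class reach 7.
The 73rd integer pushes some class to 7, so 12·6 + 1 = 73.

73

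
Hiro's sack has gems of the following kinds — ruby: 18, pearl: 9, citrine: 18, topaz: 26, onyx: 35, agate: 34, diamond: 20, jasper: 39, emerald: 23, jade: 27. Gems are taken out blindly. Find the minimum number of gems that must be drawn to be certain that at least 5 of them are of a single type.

41

An adversary could hand out at most 4 gems per type: 4 + 4 + 4 + 4 + 4 + 4 + 4 + 4 + 4 + 4 = 40 gems and still no type has 5.
One more gem lands in a type already at 4, so 41 draws are enough and 40 are not.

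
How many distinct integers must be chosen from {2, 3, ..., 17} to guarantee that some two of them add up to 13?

12

Group the elements by complementary pair {x, 13−x}: {2,11}, {3,10}, {4,9}, …, giving 5 two-element pairs and 6 integers whose partner 13−x falls outside [2,17].
By the pigeonhole principle, treating each of those 11 groups as a pigeonhole, one can pick one integer per group — 11 integers — with no two summing to 13.
The 12th integer lands in an occupied pair, forcing a sum of 13.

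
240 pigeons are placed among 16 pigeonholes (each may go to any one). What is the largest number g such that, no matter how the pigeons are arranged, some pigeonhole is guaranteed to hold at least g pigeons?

15

By pigeonhole, the 16 pigeonholes are the holes and the 240 pigeons are the pigeons.
If every pigeonhole held at most 14 pigeons, the total would be at most 16 × 14 = 224, which is less than 240.
So some pigeonhole holds at least ⌈240/16⌉ = 15 pigeons.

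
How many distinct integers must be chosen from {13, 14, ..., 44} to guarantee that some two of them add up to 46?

Group the elements by complementary pair {x, 46−x}: {13,33}, {14,32}, {15,31}, …, giving 10 two-element pairs, the single value 23 (it cannot pair with itself since the integers are distinct), and 11 integers whose partner 46−x falls outside [13,44].
Treating each of those 22 groups as a pigeonhole, one can pick one integer per group — 22 integers — with no two summing to 46.
The 23rd integer lands in an occupied pair, forcing a sum of 46.

23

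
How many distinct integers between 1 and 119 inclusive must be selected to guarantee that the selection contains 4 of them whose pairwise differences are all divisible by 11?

34

Integers whose pairwise differences are multiples of 11 are exactly those sharing a remainder mod 11. By the pigeonhole principle, the 11 residue classes mod 11 are the pigeonholes.
With 33 integers one could put 3 in each residue class and have no class reach 4.
The 34th integer pushes some class to 4, so 11·3 + 1 = 34.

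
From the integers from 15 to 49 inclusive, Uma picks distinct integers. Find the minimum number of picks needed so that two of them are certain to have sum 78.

26

Two chosen integers sum to 78 exactly when both halves of some pair {x, 78−x} with 29 ≤ x ≤ 78−x ≤ 49 are chosen — 10 such pairs.
The remaining 15 elements (those with no distinct partner in range) can never complete a 78-sum, so the worst case takes all of them and one from each pair: 15 + 10 = 25.
By the pigeonhole principle, the 26th integer has to be the second member of some pair, so 25 + 1 = 26.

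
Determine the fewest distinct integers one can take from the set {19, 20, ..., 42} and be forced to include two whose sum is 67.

Group the elements by complementary pair {x, 67−x}: {25,42}, {26,41}, {27,40}, …, giving 9 two-element pairs and 6 integers whose partner 67−x falls outside [19,42].
Treating each of those 15 groups as a pigeonhole, one can pick one integer per group — 15 integers — with no two summing to 67.
The 16th integer lands in an occupied pair, forcing a sum of 67.

16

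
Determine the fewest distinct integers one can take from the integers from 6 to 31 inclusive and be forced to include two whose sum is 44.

Group the elements by complementary pair {x, 44−x}: {13,31}, {14,30}, {15,29}, …, giving 9 two-element pairs, the single value 22 (it cannot pair with itself since the integers are distinct), and 7 integers whose partner 44−x falls outside [6,31].
By pigeonhole, treating each of those 17 groups as a pigeonhole, one can pick one integer per group — 17 integers — with no two summing to 44.
The 18th integer lands in an occupied pair, forcing a sum of 44.

18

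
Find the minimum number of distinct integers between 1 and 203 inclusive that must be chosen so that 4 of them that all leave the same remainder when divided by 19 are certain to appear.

The 19 residue classes mod 19 are the pigeonholes.
With 57 integers one could put 3 in each residue class and have no class reach 4.
The 58th integer pushes some class to 4, so 19·3 + 1 = 58.

58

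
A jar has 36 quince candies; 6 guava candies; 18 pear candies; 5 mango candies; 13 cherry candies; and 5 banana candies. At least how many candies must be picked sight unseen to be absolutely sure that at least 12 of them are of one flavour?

By pigeonhole, put each drawn candy into a box by flavour. The largest draw with every box below 12 takes min(count, 11) from each flavour; flavours with fewer than 11 contribute all they have.
Σ min(cᵢ, 11) = 11 + 6 + 11 + 5 + 11 + 5 = 49.
Draw number 49 + 1 = 50 must push one box to 12.

50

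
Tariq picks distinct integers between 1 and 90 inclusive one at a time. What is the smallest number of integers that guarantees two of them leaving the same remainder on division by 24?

The 24 residue classes mod 24 are the pigeonholes.
With 24 integers one could put 1 in each residue class and have no class reach 2.
The 25th integer pushes some class to 2, so 24·1 + 1 = 25.

25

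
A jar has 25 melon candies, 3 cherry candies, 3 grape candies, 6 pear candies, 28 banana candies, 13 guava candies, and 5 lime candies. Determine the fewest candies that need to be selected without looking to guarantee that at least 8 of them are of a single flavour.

By pigeonhole, put each drawn candy into a box by flavour. The largest draw with every box below 8 takes min(count, 7) from each flavour; flavours with fewer than 7 contribute all they have.
Σ min(cᵢ, 7) = 7 + 3 + 3 + 6 + 7 + 7 + 5 = 38.
Draw number 38 + 1 = 39 must push one box to 8.

39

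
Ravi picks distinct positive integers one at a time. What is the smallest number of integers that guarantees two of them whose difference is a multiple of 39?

Integers whose pairwise differences are multiples of 39 are exactly those sharing a remainder mod 39. The 39 residue classes mod 39 are the pigeonholes.
With 39 integers one could put 1 in each residue class and have no class reach 2.
The 40th integer pushes some class to 2, so 39·1 + 1 = 40.

40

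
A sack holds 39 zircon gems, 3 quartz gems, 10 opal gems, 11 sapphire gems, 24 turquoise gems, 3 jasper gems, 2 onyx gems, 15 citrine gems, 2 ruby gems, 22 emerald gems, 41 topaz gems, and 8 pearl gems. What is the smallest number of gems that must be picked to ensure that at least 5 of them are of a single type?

43

The 12 types are the holes; the gems drawn are the pigeons.
To avoid 5 of any one type, the worst case takes at most 4 of each type, or every gem of a type that has fewer than 4.
That gives 4 + 3 + 4 + 4 + 4 + 3 + 2 + 4 + 2 + 4 + 4 + 4 = 42 gems with no type reaching 5.
The next gem forces some type to 5, so 42 + 1 = 43.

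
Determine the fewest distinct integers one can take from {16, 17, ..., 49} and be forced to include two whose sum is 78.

Two chosen integers sum to 78 exactly when both halves of some pair {x, 78−x} with 29 ≤ x ≤ 78−x ≤ 49 are chosen — 10 such pairs.
The remaining 14 elements (those with no distinct partner in range) can never complete a 78-sum, so the worst case takes all of them and one from each pair: 14 + 10 = 24.
By pigeonhole, the 25th integer has to be the second member of some pair, so 24 + 1 = 25.

25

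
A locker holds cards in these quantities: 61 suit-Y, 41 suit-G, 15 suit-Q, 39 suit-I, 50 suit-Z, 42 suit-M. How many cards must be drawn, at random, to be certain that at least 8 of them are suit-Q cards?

In the worst case for collecting suit-Q cards, every non-suit-Q card comes out first.
There are 61 + 41 + 39 + 50 + 42 = 233 non-suit-Q cards altogether.
After those, each further card must be suit-Q, so 233 + 8 = 241 draws guarantee 8 suit-Q cards.

241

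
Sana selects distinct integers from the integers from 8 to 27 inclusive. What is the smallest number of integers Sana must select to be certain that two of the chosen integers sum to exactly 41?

14

Two chosen integers sum to 41 exactly when both halves of some pair {x, 41−x} with 14 ≤ x ≤ 41−x ≤ 27 are chosen — 7 such pairs.
The remaining 6 elements (those with no distinct partner in range) can never complete a 41-sum, so the worst case takes all of them and one from each pair: 6 + 7 = 13.
By pigeonhole, the 14th integer has to be the second member of some pair, so 13 + 1 = 14.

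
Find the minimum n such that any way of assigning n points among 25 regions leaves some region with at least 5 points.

101

With 100 points one could put exactly 4 in each of the 25 regions, and no region would reach 5.
Pigeonhole: one more point must land in a region that already has 4, giving it 5.
So 25 × 4 + 1 = 101 points are required.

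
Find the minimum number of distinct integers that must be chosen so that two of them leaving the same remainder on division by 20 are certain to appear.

The 20 residue classes mod 20 are the pigeonholes.
With 20 integers one could put 1 in each residue class and have no class reach 2.
The 21st integer pushes some class to 2, so 20·1 + 1 = 21.

21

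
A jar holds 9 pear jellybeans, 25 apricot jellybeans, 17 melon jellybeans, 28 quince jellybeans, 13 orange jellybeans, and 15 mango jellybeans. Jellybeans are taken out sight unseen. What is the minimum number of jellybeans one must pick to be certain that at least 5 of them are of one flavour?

25

By the pigeonhole principle, the 6 flavours are the holes; the jellybeans drawn are the pigeons.
To avoid 5 of any one flavour, the worst case takes at most 4 of each flavour.
That gives 4 + 4 + 4 + 4 + 4 + 4 = 24 jellybeans with no flavour reaching 5.
The next jellybean forces some flavour to 5, so 24 + 1 = 25.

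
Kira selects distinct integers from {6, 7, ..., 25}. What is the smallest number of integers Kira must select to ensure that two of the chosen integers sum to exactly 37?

14

Group the elements by complementary pair {x, 37−x}: {12,25}, {13,24}, {14,23}, …, giving 7 two-element pairs and 6 integers whose partner 37−x falls outside [6,25].
By the pigeonhole principle, treating each of those 13 groups as a pigeonhole, one can pick one integer per group — 13 integers — with no two summing to 37.
The 14th integer lands in an occupied pair, forcing a sum of 37.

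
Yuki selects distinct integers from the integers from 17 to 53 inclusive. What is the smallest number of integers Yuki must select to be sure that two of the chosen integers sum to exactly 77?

A set avoiding the sum 77 can contain at most one of each pair {x, 77−x}, plus the 7 elements whose complement lies outside the range.
The integers 17, …, 38 (22 of them) are such a set: any two sum to at least 17+18 = 35 and at most 37+38 = 75 < 77.
Any 23rd integer completes one of the 15 pairs, so 23 choices force a sum of 77.

23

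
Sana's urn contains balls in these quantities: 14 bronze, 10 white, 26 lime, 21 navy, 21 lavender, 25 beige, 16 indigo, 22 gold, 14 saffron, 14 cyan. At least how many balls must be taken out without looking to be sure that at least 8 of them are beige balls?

166

In the worst case for collecting beige balls, every non-beige ball comes out first.
There are 14 + 10 + 26 + 21 + 21 + 16 + 22 + 14 + 14 = 158 non-beige balls altogether.
After those, each further ball must be beige, so 158 + 8 = 166 draws guarantee 8 beige balls.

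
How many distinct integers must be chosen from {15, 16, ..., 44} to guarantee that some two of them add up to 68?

A set avoiding the sum 68 can contain at most one of each pair {x, 68−x}, plus the 10 elements whose complement lies outside the range or equal to its own complement.
The integers 15, …, 34 (20 of them) are such a set: any two sum to at least 15+16 = 31 and at most 33+34 = 67 < 68.
Any 21st integer completes one of the 10 pairs, so 21 choices force a sum of 68.

21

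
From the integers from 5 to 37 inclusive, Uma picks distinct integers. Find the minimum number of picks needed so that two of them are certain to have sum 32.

23

A set avoiding the sum 32 can contain at most one of each pair {x, 32−x}, plus the 11 elements whose complement lies outside the range or equal to its own complement.
The integers 16, …, 37 (22 of them) are such a set: any two sum to at least 16+17 = 33 > 32.
Any 23rd integer completes one of the 11 pairs, so 23 choices force a sum of 32.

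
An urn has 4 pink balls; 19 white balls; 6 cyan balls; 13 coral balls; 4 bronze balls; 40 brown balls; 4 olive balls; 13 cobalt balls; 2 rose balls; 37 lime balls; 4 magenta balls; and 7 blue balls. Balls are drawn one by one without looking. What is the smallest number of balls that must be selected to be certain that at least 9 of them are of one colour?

72

Put each drawn ball into a box by colour. The largest draw with every box below 9 takes min(count, 8) from each colour; colours with fewer than 8 contribute all they have.
Σ min(cᵢ, 8) = 4 + 8 + 6 + 8 + 4 + 8 + 4 + 8 + 2 + 8 + 4 + 7 = 71.
Draw number 71 + 1 = 72 must push one box to 9.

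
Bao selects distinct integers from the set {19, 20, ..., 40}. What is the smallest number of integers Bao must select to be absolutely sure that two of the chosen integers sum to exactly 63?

Group the elements by complementary pair {x, 63−x}: {23,40}, {24,39}, {25,38}, …, giving 9 two-element pairs and 4 integers whose partner 63−x falls outside [19,40].
Treating each of those 13 groups as a pigeonhole, one can pick one integer per group — 13 integers — with no two summing to 63.
The 14th integer lands in an occupied pair, forcing a sum of 63.

14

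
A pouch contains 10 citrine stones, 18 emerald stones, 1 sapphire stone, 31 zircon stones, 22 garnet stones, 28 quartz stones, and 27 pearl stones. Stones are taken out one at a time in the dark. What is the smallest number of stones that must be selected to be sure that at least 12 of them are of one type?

67

An adversary could hand out at most 11 stones per type (citrine, sapphire run out sooner): 10 + 11 + 1 + 11 + 11 + 11 + 11 = 66 stones and still no type has 12.
One more stone lands in a type already at 11, so 67 draws are enough and 66 are not.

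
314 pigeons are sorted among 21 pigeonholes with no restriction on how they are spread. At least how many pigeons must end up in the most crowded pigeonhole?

15

The 21 pigeonholes are the holes and the 314 pigeons are the pigeons.
If every pigeonhole held at most 14 pigeons, the total would be at most 21 × 14 = 294, which is less than 314.
So some pigeonhole holds at least ⌈314/21⌉ = 15 pigeons.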